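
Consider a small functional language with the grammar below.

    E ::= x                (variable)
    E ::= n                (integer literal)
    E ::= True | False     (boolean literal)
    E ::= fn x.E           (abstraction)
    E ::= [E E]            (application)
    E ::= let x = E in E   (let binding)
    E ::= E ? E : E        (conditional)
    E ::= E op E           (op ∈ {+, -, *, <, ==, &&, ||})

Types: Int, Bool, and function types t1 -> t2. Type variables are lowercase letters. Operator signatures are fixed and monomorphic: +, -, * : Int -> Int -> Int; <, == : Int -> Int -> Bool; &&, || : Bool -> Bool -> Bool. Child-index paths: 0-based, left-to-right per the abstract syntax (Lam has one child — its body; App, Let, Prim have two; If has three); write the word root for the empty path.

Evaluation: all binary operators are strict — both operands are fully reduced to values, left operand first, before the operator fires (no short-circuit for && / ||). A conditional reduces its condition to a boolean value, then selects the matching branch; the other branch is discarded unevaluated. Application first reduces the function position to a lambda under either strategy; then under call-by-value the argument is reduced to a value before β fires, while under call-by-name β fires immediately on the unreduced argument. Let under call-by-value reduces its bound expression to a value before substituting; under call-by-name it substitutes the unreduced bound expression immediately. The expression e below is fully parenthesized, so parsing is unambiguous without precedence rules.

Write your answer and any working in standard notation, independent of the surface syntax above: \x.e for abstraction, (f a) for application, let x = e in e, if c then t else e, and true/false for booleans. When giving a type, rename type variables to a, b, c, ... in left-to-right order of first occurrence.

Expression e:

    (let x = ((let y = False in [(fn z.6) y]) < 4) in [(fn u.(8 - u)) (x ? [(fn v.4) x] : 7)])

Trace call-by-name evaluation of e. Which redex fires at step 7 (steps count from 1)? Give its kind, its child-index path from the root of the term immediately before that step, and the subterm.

Answer: delta at root : (8 - 7)

Trace:
step 0: (let x = ((let y = false in ((\z.6) y)) < 4) in ((\u.(8 - u)) (if x then ((\v.4) x) else 7)))
step 1: [let@root] ((\u.(8 - u)) (if ((let y = false in ((\z.6) y)) < 4) then ((\v.4) ((let y = false in ((\z.6) y)) < 4)) else 7))
step 2: [beta@root] (8 - (if ((let y = false in ((\z.6) y)) < 4) then ((\v.4) ((let y = false in ((\z.6) y)) < 4)) else 7))
step 3: [let@1.0.0] (8 - (if (((\z.6) false) < 4) then ((\v.4) ((let y = false in ((\z.6) y)) < 4)) else 7))
step 4: [beta@1.0.0] (8 - (if (6 < 4) then ((\v.4) ((let y = false in ((\z.6) y)) < 4)) else 7))
step 5: [delta@1.0] (8 - (if false then ((\v.4) ((let y = false in ((\z.6) y)) < 4)) else 7))
step 6: [if@1] (8 - 7)
step 7: [delta@root] 1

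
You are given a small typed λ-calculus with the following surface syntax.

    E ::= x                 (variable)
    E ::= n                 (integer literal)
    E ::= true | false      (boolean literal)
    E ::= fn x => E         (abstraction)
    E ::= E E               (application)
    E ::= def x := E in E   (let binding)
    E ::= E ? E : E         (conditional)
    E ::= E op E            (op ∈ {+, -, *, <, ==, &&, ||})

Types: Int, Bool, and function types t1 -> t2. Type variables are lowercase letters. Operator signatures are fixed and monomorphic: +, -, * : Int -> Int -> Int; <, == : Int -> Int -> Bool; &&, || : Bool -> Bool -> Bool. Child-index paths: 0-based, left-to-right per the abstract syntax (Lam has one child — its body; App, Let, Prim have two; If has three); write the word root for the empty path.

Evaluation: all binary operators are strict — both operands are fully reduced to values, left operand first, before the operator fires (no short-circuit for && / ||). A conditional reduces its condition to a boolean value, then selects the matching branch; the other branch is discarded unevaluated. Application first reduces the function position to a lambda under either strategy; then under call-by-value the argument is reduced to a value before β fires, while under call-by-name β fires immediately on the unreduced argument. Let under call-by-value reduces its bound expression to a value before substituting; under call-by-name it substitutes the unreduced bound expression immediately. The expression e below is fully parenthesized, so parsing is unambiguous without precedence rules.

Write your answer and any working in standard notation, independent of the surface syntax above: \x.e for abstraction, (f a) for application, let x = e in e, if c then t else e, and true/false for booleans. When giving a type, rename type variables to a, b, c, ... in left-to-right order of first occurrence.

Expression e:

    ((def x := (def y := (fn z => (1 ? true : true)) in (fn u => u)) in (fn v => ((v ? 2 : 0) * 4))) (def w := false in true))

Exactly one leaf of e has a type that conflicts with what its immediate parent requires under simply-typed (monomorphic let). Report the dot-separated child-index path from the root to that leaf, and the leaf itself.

Trace:
  unify Int ~ Bool
  FAIL: mismatch Int ~ Bool

Answer: 0.0.0.0.0 : 1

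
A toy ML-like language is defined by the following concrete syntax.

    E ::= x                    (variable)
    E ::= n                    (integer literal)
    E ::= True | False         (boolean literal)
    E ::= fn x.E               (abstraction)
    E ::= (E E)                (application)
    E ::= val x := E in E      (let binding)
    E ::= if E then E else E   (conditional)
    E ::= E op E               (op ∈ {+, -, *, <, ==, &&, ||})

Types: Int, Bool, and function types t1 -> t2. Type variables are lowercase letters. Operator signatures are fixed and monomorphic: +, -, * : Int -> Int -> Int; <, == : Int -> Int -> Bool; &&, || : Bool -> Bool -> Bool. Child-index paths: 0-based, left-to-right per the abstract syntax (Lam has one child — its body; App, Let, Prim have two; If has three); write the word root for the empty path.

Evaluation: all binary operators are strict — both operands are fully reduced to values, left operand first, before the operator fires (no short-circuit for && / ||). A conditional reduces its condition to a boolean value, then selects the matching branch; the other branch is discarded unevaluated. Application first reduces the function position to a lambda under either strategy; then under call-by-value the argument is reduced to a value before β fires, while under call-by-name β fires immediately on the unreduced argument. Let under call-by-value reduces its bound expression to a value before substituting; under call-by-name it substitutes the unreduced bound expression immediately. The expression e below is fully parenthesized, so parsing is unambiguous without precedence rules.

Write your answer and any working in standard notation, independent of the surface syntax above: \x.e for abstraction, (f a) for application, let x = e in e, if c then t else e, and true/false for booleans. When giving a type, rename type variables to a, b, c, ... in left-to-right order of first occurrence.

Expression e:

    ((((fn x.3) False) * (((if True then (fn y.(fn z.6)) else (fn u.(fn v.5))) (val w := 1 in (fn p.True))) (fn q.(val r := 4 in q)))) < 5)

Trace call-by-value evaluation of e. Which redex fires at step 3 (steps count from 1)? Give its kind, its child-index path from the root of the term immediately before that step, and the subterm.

Answer: let at 0.1.0.1 : (let w = 1 in (\p.true))

Working:
step 0: ((((\x.3) false) * (((if true then (\y.(\z.6)) else (\u.(\v.5))) (let w = 1 in (\p.true))) (\q.(let r = 4 in q)))) < 5)
step 1: [beta@0.0] ((3 * (((if true then (\y.(\z.6)) else (\u.(\v.5))) (let w = 1 in (\p.true))) (\q.(let r = 4 in q)))) < 5)
step 2: [if@0.1.0.0] ((3 * (((\y.(\z.6)) (let w = 1 in (\p.true))) (\q.(let r = 4 in q)))) < 5)
step 3: [let@0.1.0.1] ((3 * (((\y.(\z.6)) (\p.true)) (\q.(let r = 4 in q)))) < 5)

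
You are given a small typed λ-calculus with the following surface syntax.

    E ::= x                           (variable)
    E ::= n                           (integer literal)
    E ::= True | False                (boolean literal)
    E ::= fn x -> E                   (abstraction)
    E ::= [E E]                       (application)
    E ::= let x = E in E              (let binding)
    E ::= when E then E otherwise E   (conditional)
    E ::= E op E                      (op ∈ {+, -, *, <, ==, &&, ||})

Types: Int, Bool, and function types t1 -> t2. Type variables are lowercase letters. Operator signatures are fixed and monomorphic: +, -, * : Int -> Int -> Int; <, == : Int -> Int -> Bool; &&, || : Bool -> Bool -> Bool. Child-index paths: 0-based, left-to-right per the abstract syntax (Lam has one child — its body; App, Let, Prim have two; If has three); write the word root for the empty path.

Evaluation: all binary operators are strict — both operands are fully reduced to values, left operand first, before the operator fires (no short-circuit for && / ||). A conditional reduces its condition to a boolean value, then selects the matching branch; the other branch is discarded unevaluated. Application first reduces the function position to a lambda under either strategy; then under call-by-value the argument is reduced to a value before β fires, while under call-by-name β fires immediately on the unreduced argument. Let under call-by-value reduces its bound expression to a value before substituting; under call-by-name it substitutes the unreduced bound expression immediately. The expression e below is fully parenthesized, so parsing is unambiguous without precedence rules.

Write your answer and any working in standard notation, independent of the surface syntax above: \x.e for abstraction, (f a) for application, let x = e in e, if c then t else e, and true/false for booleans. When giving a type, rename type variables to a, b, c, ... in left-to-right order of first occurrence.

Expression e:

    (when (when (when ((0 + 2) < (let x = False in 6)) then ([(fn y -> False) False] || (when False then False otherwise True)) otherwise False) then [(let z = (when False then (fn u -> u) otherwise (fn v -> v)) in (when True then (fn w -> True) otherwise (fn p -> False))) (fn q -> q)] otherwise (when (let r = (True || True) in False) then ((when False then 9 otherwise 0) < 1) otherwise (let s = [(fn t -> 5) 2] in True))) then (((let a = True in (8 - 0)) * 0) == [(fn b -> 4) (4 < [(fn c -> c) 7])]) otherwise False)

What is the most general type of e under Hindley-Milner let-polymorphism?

Derivation:
  unify Int ~ Int
  unify Int ~ Int
  unify Int ~ Int
let x : Bool
  unify Int ~ Int
  unify Bool ~ Bool
\y._ : a -> Bool
  unify a -> Bool ~ Bool -> b
  unify a ~ Bool
  unify Bool ~ b
_ _ : Bool
  unify Bool ~ Bool
  unify Bool ~ Bool
  unify Bool ~ Bool
  unify Bool ~ Bool
  unify Bool ~ Bool
  unify Bool ~ Bool
  unify Bool ~ Bool
u : c
\u._ : c -> c
v : d
\v._ : d -> d
  unify c -> c ~ d -> d
  unify c ~ d
  unify d ~ d
let z : forall. d -> d
  unify Bool ~ Bool
\w._ : e -> Bool
\p._ : f -> Bool
  unify e -> Bool ~ f -> Bool
  unify e ~ f
  unify Bool ~ Bool
q : g
\q._ : g -> g
  unify f -> Bool ~ (g -> g) -> h
  unify f ~ g -> g
  unify Bool ~ h
_ _ : Bool
  unify Bool ~ Bool
  unify Bool ~ Bool
let r : Bool
  unify Bool ~ Bool
  unify Bool ~ Bool
  unify Int ~ Int
  unify Int ~ Int
  unify Int ~ Int
\t._ : i -> Int
  unify i -> Int ~ Int -> j
  unify i ~ Int
  unify Int ~ j
_ _ : Int
let s : Int
  unify Bool ~ Bool
  unify Bool ~ Bool
  unify Bool ~ Bool
let a : Bool
  unify Int ~ Int
  unify Int ~ Int
  unify Int ~ Int
  unify Int ~ Int
  unify Int ~ Int
\b._ : k -> Int
  unify Int ~ Int
c : l
\c._ : l -> l
  unify l -> l ~ Int -> m
  unify l ~ Int
  unify Int ~ m
_ _ : Int
  unify Int ~ Int
  unify k -> Int ~ Bool -> n
  unify k ~ Bool
  unify Int ~ n
_ _ : Int
  unify Int ~ Int
  unify Bool ~ Bool

Answer: Bool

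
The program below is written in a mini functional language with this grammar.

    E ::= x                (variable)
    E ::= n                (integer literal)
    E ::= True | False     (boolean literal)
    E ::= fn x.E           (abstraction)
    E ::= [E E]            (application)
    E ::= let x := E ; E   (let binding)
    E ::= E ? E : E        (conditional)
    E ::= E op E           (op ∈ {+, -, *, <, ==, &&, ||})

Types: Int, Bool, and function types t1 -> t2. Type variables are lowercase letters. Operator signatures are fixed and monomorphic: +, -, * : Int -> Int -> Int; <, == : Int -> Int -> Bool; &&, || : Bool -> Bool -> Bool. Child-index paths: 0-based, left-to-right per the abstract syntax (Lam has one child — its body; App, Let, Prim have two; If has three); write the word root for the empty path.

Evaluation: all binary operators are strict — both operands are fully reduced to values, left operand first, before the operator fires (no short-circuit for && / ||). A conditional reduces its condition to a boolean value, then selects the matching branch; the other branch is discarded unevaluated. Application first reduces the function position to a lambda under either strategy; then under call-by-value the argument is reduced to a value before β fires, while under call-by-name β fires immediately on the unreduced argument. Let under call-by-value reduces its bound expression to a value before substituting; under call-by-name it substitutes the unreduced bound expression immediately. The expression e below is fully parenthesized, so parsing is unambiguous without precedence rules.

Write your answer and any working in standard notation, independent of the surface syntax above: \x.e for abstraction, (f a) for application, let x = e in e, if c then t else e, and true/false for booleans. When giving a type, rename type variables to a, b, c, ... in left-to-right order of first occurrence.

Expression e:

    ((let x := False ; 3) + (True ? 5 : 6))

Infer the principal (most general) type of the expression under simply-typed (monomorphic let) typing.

Answer: Int

Derivation:
let x : Bool
  unify Int ~ Int
  unify Bool ~ Bool
  unify Int ~ Int
  unify Int ~ Int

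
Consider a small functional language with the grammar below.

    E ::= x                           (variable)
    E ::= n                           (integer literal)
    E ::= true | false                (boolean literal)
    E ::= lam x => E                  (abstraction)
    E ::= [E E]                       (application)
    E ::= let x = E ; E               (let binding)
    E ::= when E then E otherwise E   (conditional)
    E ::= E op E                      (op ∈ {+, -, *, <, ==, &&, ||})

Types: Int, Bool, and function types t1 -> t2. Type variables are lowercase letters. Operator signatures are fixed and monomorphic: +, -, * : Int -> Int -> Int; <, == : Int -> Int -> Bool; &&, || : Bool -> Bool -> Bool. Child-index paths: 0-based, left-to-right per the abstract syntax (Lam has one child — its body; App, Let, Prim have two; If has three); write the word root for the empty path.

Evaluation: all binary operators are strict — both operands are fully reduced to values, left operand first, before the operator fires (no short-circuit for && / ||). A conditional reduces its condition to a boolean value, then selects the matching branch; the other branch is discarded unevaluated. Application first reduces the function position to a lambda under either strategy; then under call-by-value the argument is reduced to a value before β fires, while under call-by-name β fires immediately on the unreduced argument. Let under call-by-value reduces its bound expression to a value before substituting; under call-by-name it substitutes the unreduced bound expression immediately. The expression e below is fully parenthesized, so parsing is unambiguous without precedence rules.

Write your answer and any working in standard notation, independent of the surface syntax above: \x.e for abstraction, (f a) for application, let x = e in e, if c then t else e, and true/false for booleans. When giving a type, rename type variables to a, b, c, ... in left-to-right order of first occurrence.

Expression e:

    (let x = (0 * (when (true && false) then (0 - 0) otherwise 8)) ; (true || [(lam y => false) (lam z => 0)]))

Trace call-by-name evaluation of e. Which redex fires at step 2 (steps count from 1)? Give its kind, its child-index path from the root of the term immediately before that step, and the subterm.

Trace:
step 0: (let x = (0 * (if (true && false) then (0 - 0) else 8)) in (true || ((\y.false) (\z.0))))
step 1: [let@root] (true || ((\y.false) (\z.0)))
step 2: [beta@1] (true || false)

Answer: beta at 1 : ((\y.false) (\z.0))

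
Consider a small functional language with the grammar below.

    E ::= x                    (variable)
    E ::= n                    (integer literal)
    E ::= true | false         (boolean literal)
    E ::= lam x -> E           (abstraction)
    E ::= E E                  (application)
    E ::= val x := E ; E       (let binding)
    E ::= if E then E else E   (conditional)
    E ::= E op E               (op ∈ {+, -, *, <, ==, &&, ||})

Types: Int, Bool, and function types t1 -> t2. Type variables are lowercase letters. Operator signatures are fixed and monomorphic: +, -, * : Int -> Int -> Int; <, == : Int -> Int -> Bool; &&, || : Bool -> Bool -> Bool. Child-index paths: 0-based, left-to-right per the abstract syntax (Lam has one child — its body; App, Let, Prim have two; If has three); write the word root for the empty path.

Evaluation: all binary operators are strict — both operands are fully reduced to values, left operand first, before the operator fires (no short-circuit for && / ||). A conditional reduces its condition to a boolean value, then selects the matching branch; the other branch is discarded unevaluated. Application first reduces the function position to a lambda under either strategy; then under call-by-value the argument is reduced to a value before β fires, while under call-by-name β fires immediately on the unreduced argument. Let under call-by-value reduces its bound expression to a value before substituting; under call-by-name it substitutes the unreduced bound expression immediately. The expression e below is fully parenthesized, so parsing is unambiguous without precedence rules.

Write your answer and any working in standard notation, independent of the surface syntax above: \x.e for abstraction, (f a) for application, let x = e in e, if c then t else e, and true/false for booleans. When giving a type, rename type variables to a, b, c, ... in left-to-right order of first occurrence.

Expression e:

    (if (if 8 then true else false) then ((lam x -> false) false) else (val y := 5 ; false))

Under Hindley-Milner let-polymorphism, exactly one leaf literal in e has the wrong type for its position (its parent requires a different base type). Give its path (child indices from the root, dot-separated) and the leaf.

Trace:
  unify Int ~ Bool
  FAIL: mismatch Int ~ Bool

Answer: 0.0 : 8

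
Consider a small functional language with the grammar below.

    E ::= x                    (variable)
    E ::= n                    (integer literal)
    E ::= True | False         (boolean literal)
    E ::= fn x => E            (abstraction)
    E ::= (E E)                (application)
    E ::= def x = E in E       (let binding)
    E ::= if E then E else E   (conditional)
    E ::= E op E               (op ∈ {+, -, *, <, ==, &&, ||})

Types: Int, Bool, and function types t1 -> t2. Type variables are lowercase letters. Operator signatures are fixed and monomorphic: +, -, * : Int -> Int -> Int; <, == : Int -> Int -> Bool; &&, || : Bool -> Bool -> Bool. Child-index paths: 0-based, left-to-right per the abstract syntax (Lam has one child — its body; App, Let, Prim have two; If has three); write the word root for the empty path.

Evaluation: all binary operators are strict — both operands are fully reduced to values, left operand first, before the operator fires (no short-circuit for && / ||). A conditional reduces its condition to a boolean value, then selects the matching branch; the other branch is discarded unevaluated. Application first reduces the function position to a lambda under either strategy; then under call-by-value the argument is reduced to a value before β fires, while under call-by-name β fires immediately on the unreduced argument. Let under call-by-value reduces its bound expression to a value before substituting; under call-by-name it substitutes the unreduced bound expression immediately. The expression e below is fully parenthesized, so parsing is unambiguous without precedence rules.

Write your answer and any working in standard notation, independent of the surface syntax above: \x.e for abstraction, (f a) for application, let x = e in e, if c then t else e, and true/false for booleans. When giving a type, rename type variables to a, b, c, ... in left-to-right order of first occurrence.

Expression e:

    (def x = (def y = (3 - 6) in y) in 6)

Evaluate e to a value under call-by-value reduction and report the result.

Answer: 6

Derivation:
step 0: (let x = (let y = (3 - 6) in y) in 6)
step 1: [delta@0.0] (let x = (let y = -3 in y) in 6)
step 2: [let@0] (let x = -3 in 6)
step 3: [let@root] 6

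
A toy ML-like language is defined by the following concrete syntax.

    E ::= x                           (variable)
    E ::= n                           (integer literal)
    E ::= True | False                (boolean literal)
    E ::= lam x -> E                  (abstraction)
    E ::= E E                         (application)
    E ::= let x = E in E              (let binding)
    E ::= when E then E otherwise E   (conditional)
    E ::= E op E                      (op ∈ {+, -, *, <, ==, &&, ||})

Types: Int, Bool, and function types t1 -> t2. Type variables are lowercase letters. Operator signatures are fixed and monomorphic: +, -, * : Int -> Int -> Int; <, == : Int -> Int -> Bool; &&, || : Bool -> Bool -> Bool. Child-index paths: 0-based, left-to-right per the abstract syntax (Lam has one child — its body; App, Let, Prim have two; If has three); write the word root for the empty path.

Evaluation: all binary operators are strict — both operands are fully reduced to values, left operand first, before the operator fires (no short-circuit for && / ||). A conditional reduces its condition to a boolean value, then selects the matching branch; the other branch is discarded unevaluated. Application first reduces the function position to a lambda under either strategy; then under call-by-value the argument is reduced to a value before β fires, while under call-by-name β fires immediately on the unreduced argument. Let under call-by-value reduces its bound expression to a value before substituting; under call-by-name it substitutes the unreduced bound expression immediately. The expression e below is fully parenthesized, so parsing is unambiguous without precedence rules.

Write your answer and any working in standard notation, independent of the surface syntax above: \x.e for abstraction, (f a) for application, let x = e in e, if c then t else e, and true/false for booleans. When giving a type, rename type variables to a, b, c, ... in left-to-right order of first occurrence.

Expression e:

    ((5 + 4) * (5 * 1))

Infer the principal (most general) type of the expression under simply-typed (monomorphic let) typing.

Answer: Int

Derivation:
  unify Int ~ Int
  unify Int ~ Int
  unify Int ~ Int
  unify Int ~ Int
  unify Int ~ Int
  unify Int ~ Int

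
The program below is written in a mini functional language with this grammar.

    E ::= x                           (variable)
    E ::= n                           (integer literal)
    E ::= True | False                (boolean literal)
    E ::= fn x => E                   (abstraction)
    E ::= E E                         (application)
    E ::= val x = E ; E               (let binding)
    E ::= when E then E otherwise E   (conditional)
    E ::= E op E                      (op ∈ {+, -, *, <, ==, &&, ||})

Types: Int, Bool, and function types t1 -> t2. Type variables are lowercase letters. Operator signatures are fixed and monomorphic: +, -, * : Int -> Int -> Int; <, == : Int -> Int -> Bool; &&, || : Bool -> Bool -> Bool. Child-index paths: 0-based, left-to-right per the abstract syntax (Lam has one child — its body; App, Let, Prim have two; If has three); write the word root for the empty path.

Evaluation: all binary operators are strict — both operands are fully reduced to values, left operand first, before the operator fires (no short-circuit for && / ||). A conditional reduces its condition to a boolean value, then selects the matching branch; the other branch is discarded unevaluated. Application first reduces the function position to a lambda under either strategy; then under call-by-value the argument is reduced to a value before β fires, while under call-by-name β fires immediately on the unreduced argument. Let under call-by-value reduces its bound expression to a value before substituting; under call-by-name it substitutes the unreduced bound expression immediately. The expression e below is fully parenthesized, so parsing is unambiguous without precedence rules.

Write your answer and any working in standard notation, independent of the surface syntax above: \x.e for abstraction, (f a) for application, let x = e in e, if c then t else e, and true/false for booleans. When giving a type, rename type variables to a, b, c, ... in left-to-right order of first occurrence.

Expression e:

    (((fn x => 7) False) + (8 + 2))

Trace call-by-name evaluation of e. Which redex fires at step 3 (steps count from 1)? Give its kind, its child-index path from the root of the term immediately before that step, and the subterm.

Working:
step 0: (((\x.7) false) + (8 + 2))
step 1: [beta@0] (7 + (8 + 2))
step 2: [delta@1] (7 + 10)
step 3: [delta@root] 17

Answer: delta at root : (7 + 10)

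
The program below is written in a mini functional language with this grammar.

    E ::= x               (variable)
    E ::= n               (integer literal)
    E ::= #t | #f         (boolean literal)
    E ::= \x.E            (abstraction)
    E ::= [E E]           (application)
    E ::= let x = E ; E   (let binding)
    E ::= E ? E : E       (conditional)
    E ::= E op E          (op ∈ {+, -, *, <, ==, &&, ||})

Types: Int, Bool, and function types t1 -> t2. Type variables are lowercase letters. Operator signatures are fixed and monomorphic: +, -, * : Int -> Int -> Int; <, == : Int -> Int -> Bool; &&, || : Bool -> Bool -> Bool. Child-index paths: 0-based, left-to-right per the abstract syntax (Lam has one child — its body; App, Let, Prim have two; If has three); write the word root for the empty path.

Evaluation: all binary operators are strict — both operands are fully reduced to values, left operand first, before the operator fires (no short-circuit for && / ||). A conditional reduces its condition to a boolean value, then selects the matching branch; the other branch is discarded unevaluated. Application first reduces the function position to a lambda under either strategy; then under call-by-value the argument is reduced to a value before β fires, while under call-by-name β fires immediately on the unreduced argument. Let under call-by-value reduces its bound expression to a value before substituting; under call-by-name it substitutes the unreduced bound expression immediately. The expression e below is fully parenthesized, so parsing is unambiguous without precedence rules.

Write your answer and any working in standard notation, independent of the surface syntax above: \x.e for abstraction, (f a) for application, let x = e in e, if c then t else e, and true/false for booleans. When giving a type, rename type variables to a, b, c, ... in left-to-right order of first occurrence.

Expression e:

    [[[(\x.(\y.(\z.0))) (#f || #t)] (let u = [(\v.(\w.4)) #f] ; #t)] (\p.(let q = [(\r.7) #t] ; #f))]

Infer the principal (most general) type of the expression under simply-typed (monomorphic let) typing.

Derivation:
\z._ : c -> Int
\y._ : b -> c -> Int
\x._ : a -> b -> c -> Int
  unify Bool ~ Bool
  unify Bool ~ Bool
  unify a -> b -> c -> Int ~ Bool -> d
  unify a ~ Bool
  unify b -> c -> Int ~ d
_ _ : b -> c -> Int
\w._ : f -> Int
\v._ : e -> f -> Int
  unify e -> f -> Int ~ Bool -> g
  unify e ~ Bool
  unify f -> Int ~ g
_ _ : f -> Int
let u : f -> Int
  unify b -> c -> Int ~ Bool -> h
  unify b ~ Bool
  unify c -> Int ~ h
_ _ : c -> Int
\r._ : j -> Int
  unify j -> Int ~ Bool -> k
  unify j ~ Bool
  unify Int ~ k
_ _ : Int
let q : Int
\p._ : i -> Bool
  unify c -> Int ~ (i -> Bool) -> l
  unify c ~ i -> Bool
  unify Int ~ l
_ _ : Int

Answer: Int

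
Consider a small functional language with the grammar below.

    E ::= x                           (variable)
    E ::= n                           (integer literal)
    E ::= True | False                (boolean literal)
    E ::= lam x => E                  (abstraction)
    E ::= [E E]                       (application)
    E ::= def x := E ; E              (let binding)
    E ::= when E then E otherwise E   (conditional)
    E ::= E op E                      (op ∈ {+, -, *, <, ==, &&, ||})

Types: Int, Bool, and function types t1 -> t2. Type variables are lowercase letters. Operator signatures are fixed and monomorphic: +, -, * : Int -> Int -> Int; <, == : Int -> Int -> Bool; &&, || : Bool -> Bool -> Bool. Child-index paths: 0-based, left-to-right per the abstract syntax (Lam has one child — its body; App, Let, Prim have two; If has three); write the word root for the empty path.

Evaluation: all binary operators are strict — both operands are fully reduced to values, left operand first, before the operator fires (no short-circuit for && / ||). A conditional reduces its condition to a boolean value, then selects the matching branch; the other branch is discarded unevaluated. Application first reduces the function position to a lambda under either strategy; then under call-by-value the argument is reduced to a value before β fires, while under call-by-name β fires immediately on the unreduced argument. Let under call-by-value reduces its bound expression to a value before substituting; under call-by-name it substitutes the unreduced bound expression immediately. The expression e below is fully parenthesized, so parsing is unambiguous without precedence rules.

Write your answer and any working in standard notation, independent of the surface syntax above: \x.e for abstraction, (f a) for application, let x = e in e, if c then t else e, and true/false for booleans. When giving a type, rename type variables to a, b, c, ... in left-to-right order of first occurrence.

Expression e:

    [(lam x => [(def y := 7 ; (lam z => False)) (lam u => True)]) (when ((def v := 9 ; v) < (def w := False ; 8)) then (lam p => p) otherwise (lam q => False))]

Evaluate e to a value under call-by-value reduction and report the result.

Answer: false

Trace:
step 0: ((\x.((let y = 7 in (\z.false)) (\u.true))) (if ((let v = 9 in v) < (let w = false in 8)) then (\p.p) else (\q.false)))
step 1: [let@1.0.0] ((\x.((let y = 7 in (\z.false)) (\u.true))) (if (9 < (let w = false in 8)) then (\p.p) else (\q.false)))
step 2: [let@1.0.1] ((\x.((let y = 7 in (\z.false)) (\u.true))) (if (9 < 8) then (\p.p) else (\q.false)))
step 3: [delta@1.0] ((\x.((let y = 7 in (\z.false)) (\u.true))) (if false then (\p.p) else (\q.false)))
step 4: [if@1] ((\x.((let y = 7 in (\z.false)) (\u.true))) (\q.false))
step 5: [beta@root] ((let y = 7 in (\z.false)) (\u.true))
step 6: [let@0] ((\z.false) (\u.true))
step 7: [beta@root] false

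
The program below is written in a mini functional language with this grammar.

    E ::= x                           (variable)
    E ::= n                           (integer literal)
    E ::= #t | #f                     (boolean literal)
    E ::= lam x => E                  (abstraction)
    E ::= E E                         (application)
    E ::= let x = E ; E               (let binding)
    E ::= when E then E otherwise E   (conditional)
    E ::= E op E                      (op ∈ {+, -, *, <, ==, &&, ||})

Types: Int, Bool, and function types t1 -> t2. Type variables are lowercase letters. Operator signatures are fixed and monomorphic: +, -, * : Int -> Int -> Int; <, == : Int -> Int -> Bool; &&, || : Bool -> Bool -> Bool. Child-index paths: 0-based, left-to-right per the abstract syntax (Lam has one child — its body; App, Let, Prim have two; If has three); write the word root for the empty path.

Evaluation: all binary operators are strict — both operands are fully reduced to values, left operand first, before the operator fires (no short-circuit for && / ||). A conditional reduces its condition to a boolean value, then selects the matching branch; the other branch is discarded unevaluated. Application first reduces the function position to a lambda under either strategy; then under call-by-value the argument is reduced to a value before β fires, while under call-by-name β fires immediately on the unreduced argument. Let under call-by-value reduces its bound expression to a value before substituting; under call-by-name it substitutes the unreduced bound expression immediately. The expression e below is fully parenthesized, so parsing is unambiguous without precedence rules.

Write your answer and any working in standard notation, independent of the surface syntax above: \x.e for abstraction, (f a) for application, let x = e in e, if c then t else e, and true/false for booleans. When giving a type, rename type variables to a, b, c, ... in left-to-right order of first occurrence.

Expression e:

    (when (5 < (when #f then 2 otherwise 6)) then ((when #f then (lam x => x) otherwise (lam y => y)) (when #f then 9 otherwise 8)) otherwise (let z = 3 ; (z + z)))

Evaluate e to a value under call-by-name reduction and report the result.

Answer: 8

Working:
step 0: (if (5 < (if false then 2 else 6)) then ((if false then (\x.x) else (\y.y)) (if false then 9 else 8)) else (let z = 3 in (z + z)))
step 1: [if@0.1] (if (5 < 6) then ((if false then (\x.x) else (\y.y)) (if false then 9 else 8)) else (let z = 3 in (z + z)))
step 2: [delta@0] (if true then ((if false then (\x.x) else (\y.y)) (if false then 9 else 8)) else (let z = 3 in (z + z)))
step 3: [if@root] ((if false then (\x.x) else (\y.y)) (if false then 9 else 8))
step 4: [if@0] ((\y.y) (if false then 9 else 8))
step 5: [beta@root] (if false then 9 else 8)
step 6: [if@root] 8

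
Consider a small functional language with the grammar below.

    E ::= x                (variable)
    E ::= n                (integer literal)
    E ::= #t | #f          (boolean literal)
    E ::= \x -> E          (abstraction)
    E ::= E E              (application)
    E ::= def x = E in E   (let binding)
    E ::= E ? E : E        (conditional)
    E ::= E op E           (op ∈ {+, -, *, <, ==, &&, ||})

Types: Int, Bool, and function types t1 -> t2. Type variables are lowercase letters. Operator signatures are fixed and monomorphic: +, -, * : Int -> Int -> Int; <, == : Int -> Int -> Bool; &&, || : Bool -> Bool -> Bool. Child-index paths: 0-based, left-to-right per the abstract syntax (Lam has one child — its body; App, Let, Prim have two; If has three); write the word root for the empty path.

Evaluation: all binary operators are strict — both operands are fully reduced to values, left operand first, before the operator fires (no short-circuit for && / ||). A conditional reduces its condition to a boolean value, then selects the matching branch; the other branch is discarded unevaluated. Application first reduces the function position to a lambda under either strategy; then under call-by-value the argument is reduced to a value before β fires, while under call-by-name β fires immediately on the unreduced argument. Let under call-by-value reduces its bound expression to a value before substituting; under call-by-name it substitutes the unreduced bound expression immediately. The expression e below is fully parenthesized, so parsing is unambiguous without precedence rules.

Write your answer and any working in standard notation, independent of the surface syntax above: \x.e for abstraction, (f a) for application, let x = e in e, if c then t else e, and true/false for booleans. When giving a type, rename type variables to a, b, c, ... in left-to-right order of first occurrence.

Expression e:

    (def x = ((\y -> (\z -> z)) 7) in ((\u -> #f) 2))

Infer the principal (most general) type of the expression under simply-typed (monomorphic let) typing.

Derivation:
z : b
\z._ : b -> b
\y._ : a -> b -> b
  unify a -> b -> b ~ Int -> c
  unify a ~ Int
  unify b -> b ~ c
_ _ : b -> b
let x : b -> b
\u._ : d -> Bool
  unify d -> Bool ~ Int -> e
  unify d ~ Int
  unify Bool ~ e
_ _ : Bool

Answer: Bool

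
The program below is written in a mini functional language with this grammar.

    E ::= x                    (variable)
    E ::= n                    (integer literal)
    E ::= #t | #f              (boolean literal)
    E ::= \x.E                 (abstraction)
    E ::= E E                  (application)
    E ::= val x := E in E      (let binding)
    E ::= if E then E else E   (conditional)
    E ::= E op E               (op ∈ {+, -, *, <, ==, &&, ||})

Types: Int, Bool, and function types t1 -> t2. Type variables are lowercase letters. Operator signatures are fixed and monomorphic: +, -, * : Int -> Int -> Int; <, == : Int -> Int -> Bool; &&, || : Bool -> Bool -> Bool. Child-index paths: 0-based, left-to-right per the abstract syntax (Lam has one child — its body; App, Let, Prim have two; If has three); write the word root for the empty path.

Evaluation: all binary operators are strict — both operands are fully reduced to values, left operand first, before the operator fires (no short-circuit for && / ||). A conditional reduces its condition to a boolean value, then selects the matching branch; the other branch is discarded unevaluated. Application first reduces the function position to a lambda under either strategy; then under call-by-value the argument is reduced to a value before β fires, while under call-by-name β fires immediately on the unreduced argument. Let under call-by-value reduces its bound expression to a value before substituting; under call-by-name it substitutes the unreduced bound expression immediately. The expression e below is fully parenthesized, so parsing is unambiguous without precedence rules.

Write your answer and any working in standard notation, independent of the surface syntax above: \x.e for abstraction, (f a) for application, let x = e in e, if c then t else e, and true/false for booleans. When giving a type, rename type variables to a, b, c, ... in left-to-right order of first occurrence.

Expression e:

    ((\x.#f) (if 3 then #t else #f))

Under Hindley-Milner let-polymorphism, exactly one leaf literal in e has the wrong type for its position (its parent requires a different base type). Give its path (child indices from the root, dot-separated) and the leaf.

Working:
\x._ : a -> Bool
  unify Int ~ Bool
  FAIL: mismatch Int ~ Bool

Answer: 1.0 : 3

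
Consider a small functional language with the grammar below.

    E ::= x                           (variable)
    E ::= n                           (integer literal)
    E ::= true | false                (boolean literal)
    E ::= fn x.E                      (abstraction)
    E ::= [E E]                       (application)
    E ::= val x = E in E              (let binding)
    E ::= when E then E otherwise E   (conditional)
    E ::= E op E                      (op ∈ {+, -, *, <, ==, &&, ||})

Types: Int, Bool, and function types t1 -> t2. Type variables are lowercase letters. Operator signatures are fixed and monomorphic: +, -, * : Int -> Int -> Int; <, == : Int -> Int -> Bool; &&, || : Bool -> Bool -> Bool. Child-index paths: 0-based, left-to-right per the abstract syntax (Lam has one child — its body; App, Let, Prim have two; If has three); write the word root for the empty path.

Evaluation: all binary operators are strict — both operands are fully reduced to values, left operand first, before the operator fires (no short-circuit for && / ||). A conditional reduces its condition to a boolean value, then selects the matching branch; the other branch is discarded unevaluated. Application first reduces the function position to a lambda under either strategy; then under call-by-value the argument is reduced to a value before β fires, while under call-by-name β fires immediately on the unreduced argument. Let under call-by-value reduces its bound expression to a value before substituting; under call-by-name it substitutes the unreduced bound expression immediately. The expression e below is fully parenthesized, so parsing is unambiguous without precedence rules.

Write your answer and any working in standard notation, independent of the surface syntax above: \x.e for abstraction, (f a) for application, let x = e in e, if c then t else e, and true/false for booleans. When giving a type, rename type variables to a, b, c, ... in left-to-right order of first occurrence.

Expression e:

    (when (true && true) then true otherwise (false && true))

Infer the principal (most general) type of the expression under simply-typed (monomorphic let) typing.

Answer: Bool

Working:
  unify Bool ~ Bool
  unify Bool ~ Bool
  unify Bool ~ Bool
  unify Bool ~ Bool
  unify Bool ~ Bool
  unify Bool ~ Bool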